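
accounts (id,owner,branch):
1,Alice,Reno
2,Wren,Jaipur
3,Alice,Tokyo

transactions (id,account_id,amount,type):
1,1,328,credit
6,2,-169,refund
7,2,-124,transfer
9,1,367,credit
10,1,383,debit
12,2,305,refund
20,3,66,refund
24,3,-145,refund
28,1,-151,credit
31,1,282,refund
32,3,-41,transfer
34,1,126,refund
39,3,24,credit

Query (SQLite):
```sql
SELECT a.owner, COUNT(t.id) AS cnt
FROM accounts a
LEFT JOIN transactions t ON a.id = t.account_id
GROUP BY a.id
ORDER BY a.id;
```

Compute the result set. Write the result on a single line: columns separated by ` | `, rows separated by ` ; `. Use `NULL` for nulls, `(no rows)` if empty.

LEFT JOIN keeps every accounts row; unmatched ones get NULL for transactions columns.
Group by accounts.id and compute COUNT(t.id). COUNT(col) of an all-NULL group is 0.
  1: ids {1, 9, 10, 28, 31, 34} → COUNT(t.id)=6
  2: ids {6, 7, 12} → COUNT(t.id)=3
  3: ids {20, 24, 32, 39} → COUNT(t.id)=4

Alice | 6 ; Wren | 3 ; Alice | 4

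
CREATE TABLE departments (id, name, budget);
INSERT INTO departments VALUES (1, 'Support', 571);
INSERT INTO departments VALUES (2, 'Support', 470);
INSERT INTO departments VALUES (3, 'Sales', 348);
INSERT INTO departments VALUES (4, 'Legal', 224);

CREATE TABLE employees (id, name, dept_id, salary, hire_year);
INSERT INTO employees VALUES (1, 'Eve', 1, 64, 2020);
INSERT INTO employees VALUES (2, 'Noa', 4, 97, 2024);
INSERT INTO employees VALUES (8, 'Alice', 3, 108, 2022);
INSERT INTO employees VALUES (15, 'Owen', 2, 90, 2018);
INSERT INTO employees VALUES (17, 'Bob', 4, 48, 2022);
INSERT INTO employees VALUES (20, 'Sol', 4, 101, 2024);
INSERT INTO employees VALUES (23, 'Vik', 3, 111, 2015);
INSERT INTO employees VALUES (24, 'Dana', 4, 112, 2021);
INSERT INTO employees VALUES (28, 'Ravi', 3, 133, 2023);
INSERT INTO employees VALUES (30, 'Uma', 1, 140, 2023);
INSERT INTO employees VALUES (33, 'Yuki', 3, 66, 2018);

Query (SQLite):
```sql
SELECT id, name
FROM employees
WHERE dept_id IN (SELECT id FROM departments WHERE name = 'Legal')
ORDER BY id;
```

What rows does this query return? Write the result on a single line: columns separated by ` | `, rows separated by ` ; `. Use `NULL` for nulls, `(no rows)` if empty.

Inner query: departments.id where name = 'Legal'.
Outer: keep employees rows whose dept_id is in that set.
Inner query → {4}

2 | Noa ; 17 | Bob ; 20 | Sol ; 24 | Dana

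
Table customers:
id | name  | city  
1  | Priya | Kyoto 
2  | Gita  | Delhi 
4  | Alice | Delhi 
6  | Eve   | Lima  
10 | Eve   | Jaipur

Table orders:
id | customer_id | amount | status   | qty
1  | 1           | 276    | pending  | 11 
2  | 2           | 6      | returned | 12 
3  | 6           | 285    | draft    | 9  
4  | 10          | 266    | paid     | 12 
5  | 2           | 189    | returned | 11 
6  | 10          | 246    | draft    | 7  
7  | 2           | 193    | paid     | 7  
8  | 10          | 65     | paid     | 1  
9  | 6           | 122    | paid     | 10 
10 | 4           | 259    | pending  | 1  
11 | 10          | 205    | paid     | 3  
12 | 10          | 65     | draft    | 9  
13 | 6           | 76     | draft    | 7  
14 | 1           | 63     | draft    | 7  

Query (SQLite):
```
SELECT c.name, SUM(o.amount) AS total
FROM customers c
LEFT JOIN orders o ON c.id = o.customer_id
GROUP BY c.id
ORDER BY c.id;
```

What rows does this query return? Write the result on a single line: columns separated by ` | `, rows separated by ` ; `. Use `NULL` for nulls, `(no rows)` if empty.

Priya | 339 ; Gita | 388 ; Alice | 259 ; Eve | 483 ; Eve | 847

LEFT JOIN keeps every customers row; unmatched ones get NULL for orders columns.
Group by customers.id and compute SUM(o.amount). SUM over an all-NULL group is NULL.
  1: ids {1, 14} → SUM(o.amount)=339
  2: ids {2, 5, 7} → SUM(o.amount)=388
  4: ids {10} → SUM(o.amount)=259
  6: ids {3, 9, 13} → SUM(o.amount)=483
  10: ids {4, 6, 8, 11, 12} → SUM(o.amount)=847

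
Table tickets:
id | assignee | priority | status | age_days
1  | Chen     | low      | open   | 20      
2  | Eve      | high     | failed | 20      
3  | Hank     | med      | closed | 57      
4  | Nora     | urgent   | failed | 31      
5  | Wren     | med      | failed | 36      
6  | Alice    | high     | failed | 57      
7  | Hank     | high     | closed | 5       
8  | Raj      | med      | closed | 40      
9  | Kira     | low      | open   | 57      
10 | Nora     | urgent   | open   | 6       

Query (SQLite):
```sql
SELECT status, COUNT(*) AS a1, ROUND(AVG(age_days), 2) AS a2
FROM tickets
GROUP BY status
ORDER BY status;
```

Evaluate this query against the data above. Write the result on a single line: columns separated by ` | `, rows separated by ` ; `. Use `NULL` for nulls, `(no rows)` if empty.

closed | 3 | 34 ; failed | 4 | 36 ; open | 3 | 27.67

Group tickets by status.
Per group compute: COUNT(*), ROUND(AVG(age_days), 2).
  closed: ids {3, 7, 8} → COUNT(*)=3, ROUND(AVG(age_days), 2)=34
  failed: ids {2, 4, 5, 6} → COUNT(*)=4, ROUND(AVG(age_days), 2)=36
  open: ids {1, 9, 10} → COUNT(*)=3, ROUND(AVG(age_days), 2)=27.67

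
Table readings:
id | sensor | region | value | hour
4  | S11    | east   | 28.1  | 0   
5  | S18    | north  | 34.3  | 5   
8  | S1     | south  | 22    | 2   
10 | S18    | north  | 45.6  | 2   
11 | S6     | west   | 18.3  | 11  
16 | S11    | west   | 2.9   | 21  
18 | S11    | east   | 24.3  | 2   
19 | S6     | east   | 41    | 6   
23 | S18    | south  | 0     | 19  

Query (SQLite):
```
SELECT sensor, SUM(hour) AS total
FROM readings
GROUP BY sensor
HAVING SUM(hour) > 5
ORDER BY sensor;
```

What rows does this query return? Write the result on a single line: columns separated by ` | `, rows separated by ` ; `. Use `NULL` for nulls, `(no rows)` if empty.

S11 | 23 ; S18 | 26 ; S6 | 17

Partition readings by sensor; compute SUM(hour) within each group.
HAVING: keep groups where SUM(hour) > 5.
  S1: ids {8} → SUM(hour)=2
  S11: ids {4, 16, 18} → SUM(hour)=23
  S18: ids {5, 10, 23} → SUM(hour)=26
  S6: ids {11, 19} → SUM(hour)=17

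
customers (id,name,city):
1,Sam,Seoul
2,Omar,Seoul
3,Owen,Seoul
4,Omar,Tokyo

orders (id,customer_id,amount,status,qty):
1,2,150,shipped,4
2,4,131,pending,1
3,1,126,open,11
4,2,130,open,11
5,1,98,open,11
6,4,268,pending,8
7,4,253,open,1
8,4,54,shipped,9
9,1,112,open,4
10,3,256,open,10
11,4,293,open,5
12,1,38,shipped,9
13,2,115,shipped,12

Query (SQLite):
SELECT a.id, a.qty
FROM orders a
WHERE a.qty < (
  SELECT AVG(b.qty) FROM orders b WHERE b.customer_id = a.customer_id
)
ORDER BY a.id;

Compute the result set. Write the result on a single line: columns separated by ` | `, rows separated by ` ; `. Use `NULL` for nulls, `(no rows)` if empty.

For each orders row a, compute AVG(qty) over rows sharing a.customer_id.
Keep row a if a.qty < that per-group AVG.
  customer_id=1: AVG(qty) = 8.75
  customer_id=2: AVG(qty) = 9.0
  customer_id=3: AVG(qty) = 10.0
  customer_id=4: AVG(qty) = 4.8

1 | 4 ; 2 | 1 ; 7 | 1 ; 9 | 4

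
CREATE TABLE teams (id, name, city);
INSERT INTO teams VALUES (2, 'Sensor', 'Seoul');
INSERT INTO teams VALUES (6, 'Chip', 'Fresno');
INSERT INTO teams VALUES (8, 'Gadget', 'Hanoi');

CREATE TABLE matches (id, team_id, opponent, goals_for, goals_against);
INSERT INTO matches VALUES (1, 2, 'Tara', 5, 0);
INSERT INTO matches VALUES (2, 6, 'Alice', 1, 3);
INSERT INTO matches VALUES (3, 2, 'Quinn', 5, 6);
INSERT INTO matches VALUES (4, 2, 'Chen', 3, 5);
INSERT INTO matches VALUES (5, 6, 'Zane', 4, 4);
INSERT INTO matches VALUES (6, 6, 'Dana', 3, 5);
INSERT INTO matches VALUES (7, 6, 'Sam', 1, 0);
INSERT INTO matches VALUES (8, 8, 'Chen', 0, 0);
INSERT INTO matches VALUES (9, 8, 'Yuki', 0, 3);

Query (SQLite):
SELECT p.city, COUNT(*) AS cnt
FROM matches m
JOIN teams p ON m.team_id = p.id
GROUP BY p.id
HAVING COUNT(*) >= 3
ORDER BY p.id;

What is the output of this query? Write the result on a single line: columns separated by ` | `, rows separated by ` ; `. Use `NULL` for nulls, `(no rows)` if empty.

Join each matches row to its teams via team_id.
Group joined rows by teams.id; compute COUNT(*) per group.
HAVING: keep groups with count ≥ 3.
  2: ids {1, 3, 4} → COUNT(*)=3
  6: ids {2, 5, 6, 7} → COUNT(*)=4
  8: ids {8, 9} → COUNT(*)=2

Seoul | 3 ; Fresno | 4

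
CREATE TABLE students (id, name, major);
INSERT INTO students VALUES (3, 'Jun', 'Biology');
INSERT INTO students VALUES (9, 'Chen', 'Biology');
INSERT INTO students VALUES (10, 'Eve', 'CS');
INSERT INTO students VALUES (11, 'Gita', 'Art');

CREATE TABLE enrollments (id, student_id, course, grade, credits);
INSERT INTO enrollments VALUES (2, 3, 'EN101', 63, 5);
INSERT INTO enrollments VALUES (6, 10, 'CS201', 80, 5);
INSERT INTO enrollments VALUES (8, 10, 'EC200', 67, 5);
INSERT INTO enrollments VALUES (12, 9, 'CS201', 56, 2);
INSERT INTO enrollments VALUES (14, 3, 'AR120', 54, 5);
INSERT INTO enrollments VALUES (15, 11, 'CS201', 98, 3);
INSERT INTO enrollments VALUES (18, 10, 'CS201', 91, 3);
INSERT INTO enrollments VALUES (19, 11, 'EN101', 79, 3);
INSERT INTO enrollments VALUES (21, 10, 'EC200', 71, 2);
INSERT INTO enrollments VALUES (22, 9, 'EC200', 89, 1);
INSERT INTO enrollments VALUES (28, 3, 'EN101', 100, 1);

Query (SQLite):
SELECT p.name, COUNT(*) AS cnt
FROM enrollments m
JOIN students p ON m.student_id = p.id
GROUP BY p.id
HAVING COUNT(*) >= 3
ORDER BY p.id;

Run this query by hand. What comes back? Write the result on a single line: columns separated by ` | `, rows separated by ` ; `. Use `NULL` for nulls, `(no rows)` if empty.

Join each enrollments row to its students via student_id.
Group joined rows by students.id; compute COUNT(*) per group.
HAVING: keep groups with count ≥ 3.
  3: ids {2, 14, 28} → COUNT(*)=3
  9: ids {12, 22} → COUNT(*)=2
  10: ids {6, 8, 18, 21} → COUNT(*)=4
  11: ids {15, 19} → COUNT(*)=2

Jun | 3 ; Eve | 4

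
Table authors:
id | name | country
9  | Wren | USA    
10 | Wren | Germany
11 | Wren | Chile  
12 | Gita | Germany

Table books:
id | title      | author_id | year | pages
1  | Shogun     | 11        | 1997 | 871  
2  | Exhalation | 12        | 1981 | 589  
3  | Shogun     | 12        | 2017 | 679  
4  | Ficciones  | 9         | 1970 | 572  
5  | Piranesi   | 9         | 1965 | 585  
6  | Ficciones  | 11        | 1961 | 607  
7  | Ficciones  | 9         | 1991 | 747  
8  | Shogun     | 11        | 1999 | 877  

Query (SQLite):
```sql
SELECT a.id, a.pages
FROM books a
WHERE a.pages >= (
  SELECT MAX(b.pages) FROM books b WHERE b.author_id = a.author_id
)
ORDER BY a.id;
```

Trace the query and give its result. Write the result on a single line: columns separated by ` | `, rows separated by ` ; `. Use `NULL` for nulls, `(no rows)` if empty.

3 | 679 ; 7 | 747 ; 8 | 877

For each books row a, compute MAX(pages) over rows sharing a.author_id.
Keep row a if a.pages >= that per-group MAX.
  author_id=9: MAX(pages) = 747
  author_id=11: MAX(pages) = 877
  author_id=12: MAX(pages) = 679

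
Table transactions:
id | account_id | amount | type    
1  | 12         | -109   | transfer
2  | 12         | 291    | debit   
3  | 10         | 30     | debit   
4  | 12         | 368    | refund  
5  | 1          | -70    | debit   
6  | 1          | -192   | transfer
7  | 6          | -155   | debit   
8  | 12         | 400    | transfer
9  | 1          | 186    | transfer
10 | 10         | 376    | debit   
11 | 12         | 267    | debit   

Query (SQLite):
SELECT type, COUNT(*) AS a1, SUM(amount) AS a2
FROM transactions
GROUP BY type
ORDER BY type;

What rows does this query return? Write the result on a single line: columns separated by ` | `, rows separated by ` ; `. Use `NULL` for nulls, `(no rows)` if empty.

Group transactions by type.
Per group compute: COUNT(*), SUM(amount).
  debit: ids {2, 3, 5, 7, 10, 11} → COUNT(*)=6, SUM(amount)=739
  refund: ids {4} → COUNT(*)=1, SUM(amount)=368
  transfer: ids {1, 6, 8, 9} → COUNT(*)=4, SUM(amount)=285

debit | 6 | 739 ; refund | 1 | 368 ; transfer | 4 | 285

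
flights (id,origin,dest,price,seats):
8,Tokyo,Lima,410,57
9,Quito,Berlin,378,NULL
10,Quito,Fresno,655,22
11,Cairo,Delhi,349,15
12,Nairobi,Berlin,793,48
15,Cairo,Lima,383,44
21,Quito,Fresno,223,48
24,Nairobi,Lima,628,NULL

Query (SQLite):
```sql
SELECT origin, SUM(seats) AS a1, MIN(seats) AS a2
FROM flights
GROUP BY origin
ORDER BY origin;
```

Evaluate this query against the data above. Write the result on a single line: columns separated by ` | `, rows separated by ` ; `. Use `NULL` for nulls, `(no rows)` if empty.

Group flights by origin.
Per group compute: SUM(seats), MIN(seats).
  Cairo: ids {11, 15} → SUM(seats)=59, MIN(seats)=15
  Nairobi: ids {12, 24} → SUM(seats)=48, MIN(seats)=48
  Quito: ids {9, 10, 21} → SUM(seats)=70, MIN(seats)=22
  Tokyo: ids {8} → SUM(seats)=57, MIN(seats)=57

Cairo | 59 | 15 ; Nairobi | 48 | 48 ; Quito | 70 | 22 ; Tokyo | 57 | 57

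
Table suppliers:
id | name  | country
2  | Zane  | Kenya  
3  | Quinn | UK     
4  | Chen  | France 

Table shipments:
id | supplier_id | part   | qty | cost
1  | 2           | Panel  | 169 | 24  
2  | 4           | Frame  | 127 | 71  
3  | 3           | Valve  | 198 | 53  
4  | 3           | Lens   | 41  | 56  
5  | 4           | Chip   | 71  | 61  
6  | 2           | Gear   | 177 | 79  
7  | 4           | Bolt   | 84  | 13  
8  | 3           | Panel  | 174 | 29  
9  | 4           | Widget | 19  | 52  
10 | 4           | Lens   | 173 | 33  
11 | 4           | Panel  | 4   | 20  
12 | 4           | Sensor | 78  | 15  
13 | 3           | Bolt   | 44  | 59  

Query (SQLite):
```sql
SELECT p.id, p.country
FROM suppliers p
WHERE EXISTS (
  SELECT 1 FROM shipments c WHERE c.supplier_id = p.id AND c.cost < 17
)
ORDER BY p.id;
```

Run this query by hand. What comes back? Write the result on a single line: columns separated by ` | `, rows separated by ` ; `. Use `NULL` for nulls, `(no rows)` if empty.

4 | France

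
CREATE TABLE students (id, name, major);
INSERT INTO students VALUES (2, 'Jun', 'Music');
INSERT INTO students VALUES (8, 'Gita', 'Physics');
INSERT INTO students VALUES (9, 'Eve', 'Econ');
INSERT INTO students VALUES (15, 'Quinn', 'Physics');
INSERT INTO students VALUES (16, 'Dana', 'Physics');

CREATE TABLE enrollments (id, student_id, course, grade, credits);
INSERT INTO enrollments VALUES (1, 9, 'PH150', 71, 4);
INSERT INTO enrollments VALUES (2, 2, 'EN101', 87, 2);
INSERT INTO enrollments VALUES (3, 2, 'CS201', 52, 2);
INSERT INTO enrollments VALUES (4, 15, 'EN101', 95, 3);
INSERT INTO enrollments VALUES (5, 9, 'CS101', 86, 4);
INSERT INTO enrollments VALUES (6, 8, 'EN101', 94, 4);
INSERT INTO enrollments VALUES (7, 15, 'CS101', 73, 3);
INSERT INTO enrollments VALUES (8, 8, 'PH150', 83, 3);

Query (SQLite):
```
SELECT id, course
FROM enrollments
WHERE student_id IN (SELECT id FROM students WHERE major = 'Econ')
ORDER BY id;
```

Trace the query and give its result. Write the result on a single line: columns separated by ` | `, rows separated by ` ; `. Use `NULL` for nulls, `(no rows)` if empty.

1 | PH150 ; 5 | CS101

Inner query: students.id where major = 'Econ'.
Outer: keep enrollments rows whose student_id is in that set.
Inner query → {9}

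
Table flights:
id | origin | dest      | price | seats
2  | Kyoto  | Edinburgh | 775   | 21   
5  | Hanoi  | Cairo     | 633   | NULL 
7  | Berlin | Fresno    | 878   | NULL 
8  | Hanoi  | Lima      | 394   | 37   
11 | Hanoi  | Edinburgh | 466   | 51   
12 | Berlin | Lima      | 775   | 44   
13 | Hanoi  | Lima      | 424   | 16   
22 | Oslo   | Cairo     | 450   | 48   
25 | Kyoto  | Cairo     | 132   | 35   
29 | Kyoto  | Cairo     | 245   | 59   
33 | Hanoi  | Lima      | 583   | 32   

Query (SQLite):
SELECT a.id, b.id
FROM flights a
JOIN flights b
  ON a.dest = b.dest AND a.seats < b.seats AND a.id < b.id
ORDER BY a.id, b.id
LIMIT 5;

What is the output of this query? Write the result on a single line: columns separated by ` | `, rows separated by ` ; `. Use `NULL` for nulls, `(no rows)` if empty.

Pairs (a,b) with same dest, a.seats < b.seats, a.id < b.id.
dest groups: Cairo:{5,22,25,29} Edinburgh:{2,11} Fresno:{7} Lima:{8,12,13,33}
Ordered by (a.id, b.id); first 5.

2 | 11 ; 8 | 12 ; 13 | 33 ; 22 | 29 ; 25 | 29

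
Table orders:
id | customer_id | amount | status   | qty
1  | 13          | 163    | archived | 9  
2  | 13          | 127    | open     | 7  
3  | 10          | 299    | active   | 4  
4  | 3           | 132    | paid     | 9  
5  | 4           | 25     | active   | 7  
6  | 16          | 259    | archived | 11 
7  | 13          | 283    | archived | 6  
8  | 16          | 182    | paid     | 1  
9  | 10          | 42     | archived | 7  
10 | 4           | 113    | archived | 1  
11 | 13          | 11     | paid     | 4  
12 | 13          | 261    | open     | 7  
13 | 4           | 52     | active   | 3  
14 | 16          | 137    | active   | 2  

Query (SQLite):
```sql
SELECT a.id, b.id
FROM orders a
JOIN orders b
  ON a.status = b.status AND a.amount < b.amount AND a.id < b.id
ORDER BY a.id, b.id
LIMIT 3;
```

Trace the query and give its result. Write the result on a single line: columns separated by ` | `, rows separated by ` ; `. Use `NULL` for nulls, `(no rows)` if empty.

Pairs (a,b) with same status, a.amount < b.amount, a.id < b.id.
status groups: active:{3,5,13,14} archived:{1,6,7,9,10} open:{2,12} paid:{4,8,11}
Ordered by (a.id, b.id); first 3.

1 | 6 ; 1 | 7 ; 2 | 12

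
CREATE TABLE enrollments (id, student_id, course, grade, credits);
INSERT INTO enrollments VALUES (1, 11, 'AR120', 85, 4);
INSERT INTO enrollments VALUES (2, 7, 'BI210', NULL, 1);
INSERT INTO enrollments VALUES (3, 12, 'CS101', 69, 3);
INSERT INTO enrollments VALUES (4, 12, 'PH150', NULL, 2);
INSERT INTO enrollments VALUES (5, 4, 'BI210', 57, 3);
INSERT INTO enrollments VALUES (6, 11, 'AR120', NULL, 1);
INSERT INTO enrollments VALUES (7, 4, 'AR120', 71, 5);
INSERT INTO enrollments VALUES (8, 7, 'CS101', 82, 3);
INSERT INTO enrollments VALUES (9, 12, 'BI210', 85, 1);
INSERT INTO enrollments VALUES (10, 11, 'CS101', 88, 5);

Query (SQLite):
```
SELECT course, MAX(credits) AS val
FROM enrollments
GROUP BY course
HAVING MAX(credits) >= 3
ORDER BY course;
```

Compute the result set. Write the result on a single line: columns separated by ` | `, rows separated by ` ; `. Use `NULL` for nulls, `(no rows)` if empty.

AR120 | 5 ; BI210 | 3 ; CS101 | 5

Partition enrollments by course; compute MAX(credits) within each group.
HAVING: keep groups where MAX(credits) >= 3.
  AR120: ids {1, 6, 7} → MAX(credits)=5
  BI210: ids {2, 5, 9} → MAX(credits)=3
  CS101: ids {3, 8, 10} → MAX(credits)=5
  PH150: ids {4} → MAX(credits)=2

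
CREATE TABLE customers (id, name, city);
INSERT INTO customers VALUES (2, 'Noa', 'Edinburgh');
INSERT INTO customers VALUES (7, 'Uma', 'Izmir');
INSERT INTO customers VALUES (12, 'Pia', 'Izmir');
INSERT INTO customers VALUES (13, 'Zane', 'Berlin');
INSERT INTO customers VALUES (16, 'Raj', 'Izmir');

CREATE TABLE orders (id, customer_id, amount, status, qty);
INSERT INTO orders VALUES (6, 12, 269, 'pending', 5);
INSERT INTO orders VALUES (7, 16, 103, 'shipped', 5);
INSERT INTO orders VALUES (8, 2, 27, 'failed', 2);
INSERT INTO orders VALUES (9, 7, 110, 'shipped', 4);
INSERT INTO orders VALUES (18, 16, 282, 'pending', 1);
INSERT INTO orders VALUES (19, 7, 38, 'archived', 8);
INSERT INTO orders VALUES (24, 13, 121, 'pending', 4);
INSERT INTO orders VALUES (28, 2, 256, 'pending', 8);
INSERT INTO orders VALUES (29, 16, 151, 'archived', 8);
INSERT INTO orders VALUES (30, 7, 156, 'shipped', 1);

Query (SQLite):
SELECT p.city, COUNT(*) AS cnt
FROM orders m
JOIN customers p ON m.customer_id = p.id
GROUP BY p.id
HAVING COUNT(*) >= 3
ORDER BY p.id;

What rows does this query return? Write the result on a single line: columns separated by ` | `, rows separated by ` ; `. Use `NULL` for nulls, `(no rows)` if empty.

Izmir | 3 ; Izmir | 3

Join each orders row to its customers via customer_id.
Group joined rows by customers.id; compute COUNT(*) per group.
HAVING: keep groups with count ≥ 3.
  2: ids {8, 28} → COUNT(*)=2
  7: ids {9, 19, 30} → COUNT(*)=3
  12: ids {6} → COUNT(*)=1
  13: ids {24} → COUNT(*)=1
  16: ids {7, 18, 29} → COUNT(*)=3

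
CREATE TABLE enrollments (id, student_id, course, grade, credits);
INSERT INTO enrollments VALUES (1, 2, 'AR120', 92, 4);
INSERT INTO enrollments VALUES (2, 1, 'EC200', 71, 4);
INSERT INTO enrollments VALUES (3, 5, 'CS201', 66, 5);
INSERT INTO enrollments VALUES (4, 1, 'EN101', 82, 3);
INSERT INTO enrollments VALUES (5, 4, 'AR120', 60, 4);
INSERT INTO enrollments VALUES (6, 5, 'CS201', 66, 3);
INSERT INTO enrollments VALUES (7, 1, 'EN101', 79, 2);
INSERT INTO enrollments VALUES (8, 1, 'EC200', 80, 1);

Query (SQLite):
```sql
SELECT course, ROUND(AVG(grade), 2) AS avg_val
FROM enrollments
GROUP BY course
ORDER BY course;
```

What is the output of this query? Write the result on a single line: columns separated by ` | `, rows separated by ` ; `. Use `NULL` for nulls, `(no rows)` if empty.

Partition enrollments by course; compute ROUND(AVG(grade), 2) within each group.
  AR120: ids {1, 5} → ROUND(AVG(grade), 2)=76
  CS201: ids {3, 6} → ROUND(AVG(grade), 2)=66
  EC200: ids {2, 8} → ROUND(AVG(grade), 2)=75.5
  EN101: ids {4, 7} → ROUND(AVG(grade), 2)=80.5

AR120 | 76 ; CS201 | 66 ; EC200 | 75.5 ; EN101 | 80.5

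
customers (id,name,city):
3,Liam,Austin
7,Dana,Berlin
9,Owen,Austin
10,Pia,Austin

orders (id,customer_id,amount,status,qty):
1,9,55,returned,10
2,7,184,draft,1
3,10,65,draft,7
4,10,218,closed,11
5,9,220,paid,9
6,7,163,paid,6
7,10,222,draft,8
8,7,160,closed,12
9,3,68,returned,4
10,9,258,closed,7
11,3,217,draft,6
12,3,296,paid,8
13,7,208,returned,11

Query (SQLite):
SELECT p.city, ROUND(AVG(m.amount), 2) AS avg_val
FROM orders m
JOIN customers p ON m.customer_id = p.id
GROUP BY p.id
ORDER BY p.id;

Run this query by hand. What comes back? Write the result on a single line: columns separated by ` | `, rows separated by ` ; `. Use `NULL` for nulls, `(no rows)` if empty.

Austin | 193.67 ; Berlin | 178.75 ; Austin | 177.67 ; Austin | 168.33

Join each orders row to its customers via customer_id.
Group joined rows by customers.id; compute ROUND(AVG(m.amount), 2) per group.
  3: ids {9, 11, 12} → ROUND(AVG(m.amount), 2)=193.67
  7: ids {2, 6, 8, 13} → ROUND(AVG(m.amount), 2)=178.75
  9: ids {1, 5, 10} → ROUND(AVG(m.amount), 2)=177.67
  10: ids {3, 4, 7} → ROUND(AVG(m.amount), 2)=168.33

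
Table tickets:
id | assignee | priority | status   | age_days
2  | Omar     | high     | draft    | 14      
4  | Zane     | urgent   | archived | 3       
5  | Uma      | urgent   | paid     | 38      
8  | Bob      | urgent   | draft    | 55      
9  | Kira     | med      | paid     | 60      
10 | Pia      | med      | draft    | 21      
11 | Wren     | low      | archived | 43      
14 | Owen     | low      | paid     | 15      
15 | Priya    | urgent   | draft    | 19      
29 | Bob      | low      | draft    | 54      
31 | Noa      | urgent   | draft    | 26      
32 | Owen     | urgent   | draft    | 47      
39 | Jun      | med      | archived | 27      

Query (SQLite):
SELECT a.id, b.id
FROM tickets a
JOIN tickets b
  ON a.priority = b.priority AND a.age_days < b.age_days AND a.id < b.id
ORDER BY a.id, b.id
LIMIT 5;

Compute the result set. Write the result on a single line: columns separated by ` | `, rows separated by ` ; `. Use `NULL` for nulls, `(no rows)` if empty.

Pairs (a,b) with same priority, a.age_days < b.age_days, a.id < b.id.
priority groups: high:{2} low:{11,14,29} med:{9,10,39} urgent:{4,5,8,15,31,32}
Ordered by (a.id, b.id); first 5.

4 | 5 ; 4 | 8 ; 4 | 15 ; 4 | 31 ; 4 | 32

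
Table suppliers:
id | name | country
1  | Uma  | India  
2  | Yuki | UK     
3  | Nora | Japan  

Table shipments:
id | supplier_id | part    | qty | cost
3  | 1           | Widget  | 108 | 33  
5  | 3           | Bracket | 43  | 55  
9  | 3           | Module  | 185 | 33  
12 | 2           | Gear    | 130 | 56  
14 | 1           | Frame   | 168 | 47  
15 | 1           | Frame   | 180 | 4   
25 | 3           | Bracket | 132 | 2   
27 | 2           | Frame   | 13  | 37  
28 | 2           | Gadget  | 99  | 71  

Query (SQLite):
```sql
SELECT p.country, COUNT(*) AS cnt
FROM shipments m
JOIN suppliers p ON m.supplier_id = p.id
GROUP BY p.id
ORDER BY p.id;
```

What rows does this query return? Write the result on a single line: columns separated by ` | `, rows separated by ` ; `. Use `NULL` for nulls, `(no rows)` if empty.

India | 3 ; UK | 3 ; Japan | 3

Join each shipments row to its suppliers via supplier_id.
Group joined rows by suppliers.id; compute COUNT(*) per group.
  1: ids {3, 14, 15} → COUNT(*)=3
  2: ids {12, 27, 28} → COUNT(*)=3
  3: ids {5, 9, 25} → COUNT(*)=3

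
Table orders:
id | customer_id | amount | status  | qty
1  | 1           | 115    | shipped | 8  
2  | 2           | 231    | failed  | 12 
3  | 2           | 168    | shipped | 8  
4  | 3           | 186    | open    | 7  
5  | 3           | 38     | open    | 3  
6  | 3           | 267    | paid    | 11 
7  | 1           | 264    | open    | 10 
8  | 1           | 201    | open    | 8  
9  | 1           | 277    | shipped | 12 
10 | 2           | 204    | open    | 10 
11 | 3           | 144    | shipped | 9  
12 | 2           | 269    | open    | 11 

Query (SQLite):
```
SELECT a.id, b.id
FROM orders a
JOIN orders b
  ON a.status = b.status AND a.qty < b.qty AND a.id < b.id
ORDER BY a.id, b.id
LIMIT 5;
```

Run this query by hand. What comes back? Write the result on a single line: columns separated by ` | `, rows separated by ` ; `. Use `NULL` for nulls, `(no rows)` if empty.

Pairs (a,b) with same status, a.qty < b.qty, a.id < b.id.
status groups: failed:{2} open:{4,5,7,8,10,12} paid:{6} shipped:{1,3,9,11}
Ordered by (a.id, b.id); first 5.

1 | 9 ; 1 | 11 ; 3 | 9 ; 3 | 11 ; 4 | 7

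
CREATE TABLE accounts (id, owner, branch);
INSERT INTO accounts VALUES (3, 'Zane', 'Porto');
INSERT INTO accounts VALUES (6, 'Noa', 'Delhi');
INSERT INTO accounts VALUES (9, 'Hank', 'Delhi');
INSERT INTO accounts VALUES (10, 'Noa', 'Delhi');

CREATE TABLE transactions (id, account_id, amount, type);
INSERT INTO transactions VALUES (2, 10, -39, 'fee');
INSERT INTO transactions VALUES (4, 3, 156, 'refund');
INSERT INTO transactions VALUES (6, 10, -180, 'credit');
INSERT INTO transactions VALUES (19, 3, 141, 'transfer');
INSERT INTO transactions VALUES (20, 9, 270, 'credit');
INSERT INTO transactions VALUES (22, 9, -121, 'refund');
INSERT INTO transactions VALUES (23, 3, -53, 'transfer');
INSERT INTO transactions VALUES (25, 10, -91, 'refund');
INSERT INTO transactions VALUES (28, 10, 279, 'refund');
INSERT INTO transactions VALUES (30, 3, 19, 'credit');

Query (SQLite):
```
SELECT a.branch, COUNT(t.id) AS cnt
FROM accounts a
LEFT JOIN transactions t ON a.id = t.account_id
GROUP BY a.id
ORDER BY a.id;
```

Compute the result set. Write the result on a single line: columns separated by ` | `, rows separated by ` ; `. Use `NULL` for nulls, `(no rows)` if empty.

LEFT JOIN keeps every accounts row; unmatched ones get NULL for transactions columns.
Group by accounts.id and compute COUNT(t.id). COUNT(col) of an all-NULL group is 0.
  3: ids {4, 19, 23, 30} → COUNT(t.id)=4
  6: ids {—} → COUNT(t.id)=0
  9: ids {20, 22} → COUNT(t.id)=2
  10: ids {2, 6, 25, 28} → COUNT(t.id)=4

Porto | 4 ; Delhi | 0 ; Delhi | 2 ; Delhi | 4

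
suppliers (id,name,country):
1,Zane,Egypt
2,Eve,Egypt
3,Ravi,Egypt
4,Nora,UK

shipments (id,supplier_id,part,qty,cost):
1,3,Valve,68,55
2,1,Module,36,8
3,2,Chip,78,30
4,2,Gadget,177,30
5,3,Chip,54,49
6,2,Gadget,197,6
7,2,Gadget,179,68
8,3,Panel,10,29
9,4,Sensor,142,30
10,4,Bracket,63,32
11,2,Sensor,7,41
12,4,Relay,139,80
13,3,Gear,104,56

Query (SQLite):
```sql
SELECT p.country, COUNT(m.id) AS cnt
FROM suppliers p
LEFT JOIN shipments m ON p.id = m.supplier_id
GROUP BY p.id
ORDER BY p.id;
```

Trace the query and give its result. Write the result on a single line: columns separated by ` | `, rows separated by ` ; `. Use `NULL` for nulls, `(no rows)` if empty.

LEFT JOIN keeps every suppliers row; unmatched ones get NULL for shipments columns.
Group by suppliers.id and compute COUNT(m.id). COUNT(col) of an all-NULL group is 0.
  1: ids {2} → COUNT(m.id)=1
  2: ids {3, 4, 6, 7, 11} → COUNT(m.id)=5
  3: ids {1, 5, 8, 13} → COUNT(m.id)=4
  4: ids {9, 10, 12} → COUNT(m.id)=3

Egypt | 1 ; Egypt | 5 ; Egypt | 4 ; UK | 3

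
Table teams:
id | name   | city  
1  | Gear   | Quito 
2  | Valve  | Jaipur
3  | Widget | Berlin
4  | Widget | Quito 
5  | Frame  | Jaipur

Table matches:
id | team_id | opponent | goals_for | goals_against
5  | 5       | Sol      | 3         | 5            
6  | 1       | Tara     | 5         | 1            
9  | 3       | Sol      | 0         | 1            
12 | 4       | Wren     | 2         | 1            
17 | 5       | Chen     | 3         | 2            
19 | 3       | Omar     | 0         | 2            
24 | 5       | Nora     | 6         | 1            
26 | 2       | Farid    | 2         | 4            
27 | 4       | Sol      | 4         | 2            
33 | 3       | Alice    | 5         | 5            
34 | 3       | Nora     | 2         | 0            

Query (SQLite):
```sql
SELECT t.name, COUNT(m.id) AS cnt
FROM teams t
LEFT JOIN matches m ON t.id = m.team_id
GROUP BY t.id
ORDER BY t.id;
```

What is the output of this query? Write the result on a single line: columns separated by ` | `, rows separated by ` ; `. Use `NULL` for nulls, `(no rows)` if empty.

LEFT JOIN keeps every teams row; unmatched ones get NULL for matches columns.
Group by teams.id and compute COUNT(m.id). COUNT(col) of an all-NULL group is 0.
  1: ids {6} → COUNT(m.id)=1
  2: ids {26} → COUNT(m.id)=1
  3: ids {9, 19, 33, 34} → COUNT(m.id)=4
  4: ids {12, 27} → COUNT(m.id)=2
  5: ids {5, 17, 24} → COUNT(m.id)=3

Gear | 1 ; Valve | 1 ; Widget | 4 ; Widget | 2 ; Frame | 3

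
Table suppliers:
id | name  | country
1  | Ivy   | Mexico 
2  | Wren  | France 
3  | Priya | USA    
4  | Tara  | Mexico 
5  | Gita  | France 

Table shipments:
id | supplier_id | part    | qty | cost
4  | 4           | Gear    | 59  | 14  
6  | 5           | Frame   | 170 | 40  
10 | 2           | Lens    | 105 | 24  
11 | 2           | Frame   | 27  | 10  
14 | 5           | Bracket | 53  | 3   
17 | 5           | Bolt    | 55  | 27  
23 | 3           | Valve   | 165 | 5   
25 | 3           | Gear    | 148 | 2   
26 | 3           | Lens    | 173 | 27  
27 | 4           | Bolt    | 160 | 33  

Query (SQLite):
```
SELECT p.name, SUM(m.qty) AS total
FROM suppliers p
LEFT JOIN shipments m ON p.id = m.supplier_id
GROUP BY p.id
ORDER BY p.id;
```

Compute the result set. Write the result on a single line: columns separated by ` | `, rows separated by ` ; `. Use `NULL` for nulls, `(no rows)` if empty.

Ivy | NULL ; Wren | 132 ; Priya | 486 ; Tara | 219 ; Gita | 278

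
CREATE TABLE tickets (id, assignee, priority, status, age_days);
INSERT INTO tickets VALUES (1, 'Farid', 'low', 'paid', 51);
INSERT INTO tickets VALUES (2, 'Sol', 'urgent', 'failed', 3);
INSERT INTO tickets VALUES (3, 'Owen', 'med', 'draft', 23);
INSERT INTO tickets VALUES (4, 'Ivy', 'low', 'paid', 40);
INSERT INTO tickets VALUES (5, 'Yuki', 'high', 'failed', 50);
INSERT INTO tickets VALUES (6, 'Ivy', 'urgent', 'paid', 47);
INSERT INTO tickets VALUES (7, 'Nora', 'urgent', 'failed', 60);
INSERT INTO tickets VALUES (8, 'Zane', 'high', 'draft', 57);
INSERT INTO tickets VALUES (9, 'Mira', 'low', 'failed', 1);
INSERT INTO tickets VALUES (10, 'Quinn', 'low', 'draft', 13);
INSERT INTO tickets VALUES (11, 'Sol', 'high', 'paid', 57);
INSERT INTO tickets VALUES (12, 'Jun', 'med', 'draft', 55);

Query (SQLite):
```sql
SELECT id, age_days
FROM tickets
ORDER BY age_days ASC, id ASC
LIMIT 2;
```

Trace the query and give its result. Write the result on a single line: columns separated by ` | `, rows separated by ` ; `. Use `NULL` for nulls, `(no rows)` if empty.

9 | 1 ; 2 | 3

Sort by age_days asc, tiebreak id asc: (1, id=9), (3, id=2), (13, id=10), (23, id=3), (40, id=4) …. Take first 2.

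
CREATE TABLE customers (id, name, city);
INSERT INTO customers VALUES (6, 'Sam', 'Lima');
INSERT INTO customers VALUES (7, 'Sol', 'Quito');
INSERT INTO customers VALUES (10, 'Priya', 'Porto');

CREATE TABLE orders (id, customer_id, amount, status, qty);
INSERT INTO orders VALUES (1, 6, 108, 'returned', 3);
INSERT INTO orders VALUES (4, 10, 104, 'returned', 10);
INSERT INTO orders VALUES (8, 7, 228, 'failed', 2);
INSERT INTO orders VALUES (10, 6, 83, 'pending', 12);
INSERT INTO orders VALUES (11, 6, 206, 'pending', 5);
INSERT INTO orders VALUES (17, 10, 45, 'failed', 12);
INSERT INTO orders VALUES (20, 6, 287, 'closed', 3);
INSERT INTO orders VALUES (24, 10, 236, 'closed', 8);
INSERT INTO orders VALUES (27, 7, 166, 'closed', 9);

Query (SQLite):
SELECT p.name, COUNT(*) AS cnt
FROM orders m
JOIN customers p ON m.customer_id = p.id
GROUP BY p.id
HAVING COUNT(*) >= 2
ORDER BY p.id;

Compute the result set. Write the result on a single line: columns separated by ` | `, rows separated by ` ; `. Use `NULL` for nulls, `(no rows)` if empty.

Sam | 4 ; Sol | 2 ; Priya | 3

Join each orders row to its customers via customer_id.
Group joined rows by customers.id; compute COUNT(*) per group.
HAVING: keep groups with count ≥ 2.
  6: ids {1, 10, 11, 20} → COUNT(*)=4
  7: ids {8, 27} → COUNT(*)=2
  10: ids {4, 17, 24} → COUNT(*)=3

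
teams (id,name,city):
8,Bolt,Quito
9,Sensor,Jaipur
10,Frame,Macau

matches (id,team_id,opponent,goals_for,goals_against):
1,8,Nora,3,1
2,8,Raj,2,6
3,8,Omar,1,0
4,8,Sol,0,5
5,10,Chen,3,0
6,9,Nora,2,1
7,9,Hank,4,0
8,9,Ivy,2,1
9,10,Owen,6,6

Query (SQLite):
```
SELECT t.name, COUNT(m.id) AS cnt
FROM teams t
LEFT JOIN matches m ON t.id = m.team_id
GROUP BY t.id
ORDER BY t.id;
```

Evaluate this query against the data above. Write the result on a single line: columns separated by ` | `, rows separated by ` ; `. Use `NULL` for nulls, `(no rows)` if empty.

LEFT JOIN keeps every teams row; unmatched ones get NULL for matches columns.
Group by teams.id and compute COUNT(m.id). COUNT(col) of an all-NULL group is 0.
  8: ids {1, 2, 3, 4} → COUNT(m.id)=4
  9: ids {6, 7, 8} → COUNT(m.id)=3
  10: ids {5, 9} → COUNT(m.id)=2

Bolt | 4 ; Sensor | 3 ; Frame | 2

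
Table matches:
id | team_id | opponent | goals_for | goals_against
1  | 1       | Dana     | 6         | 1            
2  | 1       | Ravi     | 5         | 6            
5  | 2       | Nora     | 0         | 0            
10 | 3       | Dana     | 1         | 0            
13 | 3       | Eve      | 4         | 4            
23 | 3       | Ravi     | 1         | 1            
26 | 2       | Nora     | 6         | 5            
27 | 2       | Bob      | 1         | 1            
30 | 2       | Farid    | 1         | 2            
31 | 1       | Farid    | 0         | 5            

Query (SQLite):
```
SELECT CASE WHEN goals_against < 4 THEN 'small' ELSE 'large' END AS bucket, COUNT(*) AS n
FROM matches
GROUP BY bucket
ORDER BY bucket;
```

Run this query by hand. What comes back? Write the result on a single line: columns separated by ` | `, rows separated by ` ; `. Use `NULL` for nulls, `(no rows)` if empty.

large | 4 ; small | 6

Bucket rows by goals_against < 4 → 'small' else 'large'; count each bucket.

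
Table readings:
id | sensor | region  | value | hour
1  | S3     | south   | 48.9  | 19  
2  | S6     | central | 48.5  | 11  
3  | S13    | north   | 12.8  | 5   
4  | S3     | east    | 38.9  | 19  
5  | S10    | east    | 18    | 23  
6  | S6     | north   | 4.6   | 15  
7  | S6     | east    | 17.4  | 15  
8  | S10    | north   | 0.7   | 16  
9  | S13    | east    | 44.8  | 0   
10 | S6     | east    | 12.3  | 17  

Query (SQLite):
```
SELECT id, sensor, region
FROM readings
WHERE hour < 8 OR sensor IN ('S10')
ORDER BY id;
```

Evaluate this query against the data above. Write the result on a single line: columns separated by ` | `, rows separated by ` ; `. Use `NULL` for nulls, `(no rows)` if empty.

hour < 8: ids {3, 9}
sensor IN ('S10'): ids {5, 8}
Combine with OR.

3 | S13 | north ; 5 | S10 | east ; 8 | S10 | north ; 9 | S13 | east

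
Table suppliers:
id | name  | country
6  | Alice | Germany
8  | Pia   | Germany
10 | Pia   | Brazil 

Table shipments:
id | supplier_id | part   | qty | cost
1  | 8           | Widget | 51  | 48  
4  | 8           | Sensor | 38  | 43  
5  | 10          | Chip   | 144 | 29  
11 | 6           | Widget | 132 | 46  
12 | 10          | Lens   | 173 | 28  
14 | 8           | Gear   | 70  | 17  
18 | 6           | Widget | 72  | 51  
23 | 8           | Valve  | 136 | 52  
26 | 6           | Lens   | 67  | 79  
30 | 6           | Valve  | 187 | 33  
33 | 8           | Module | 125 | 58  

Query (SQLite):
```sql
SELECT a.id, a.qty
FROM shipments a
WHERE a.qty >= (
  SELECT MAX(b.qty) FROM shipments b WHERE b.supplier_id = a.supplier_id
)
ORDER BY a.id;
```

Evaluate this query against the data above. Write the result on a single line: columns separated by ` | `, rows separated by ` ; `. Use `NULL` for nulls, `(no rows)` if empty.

12 | 173 ; 23 | 136 ; 30 | 187

For each shipments row a, compute MAX(qty) over rows sharing a.supplier_id.
Keep row a if a.qty >= that per-group MAX.
  supplier_id=6: MAX(qty) = 187
  supplier_id=8: MAX(qty) = 136
  supplier_id=10: MAX(qty) = 173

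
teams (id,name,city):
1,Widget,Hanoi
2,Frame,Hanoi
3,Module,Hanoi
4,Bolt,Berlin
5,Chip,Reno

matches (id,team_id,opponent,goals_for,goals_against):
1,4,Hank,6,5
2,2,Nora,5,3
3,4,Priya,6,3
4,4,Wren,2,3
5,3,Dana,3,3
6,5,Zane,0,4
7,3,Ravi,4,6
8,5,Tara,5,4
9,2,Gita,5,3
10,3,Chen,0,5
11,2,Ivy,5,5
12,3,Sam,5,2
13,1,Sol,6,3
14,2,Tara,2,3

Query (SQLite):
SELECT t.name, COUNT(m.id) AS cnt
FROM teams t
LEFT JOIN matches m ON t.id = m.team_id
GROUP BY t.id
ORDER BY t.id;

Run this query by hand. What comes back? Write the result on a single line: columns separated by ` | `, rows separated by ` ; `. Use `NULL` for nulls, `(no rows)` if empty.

LEFT JOIN keeps every teams row; unmatched ones get NULL for matches columns.
Group by teams.id and compute COUNT(m.id). COUNT(col) of an all-NULL group is 0.
  1: ids {13} → COUNT(m.id)=1
  2: ids {2, 9, 11, 14} → COUNT(m.id)=4
  3: ids {5, 7, 10, 12} → COUNT(m.id)=4
  4: ids {1, 3, 4} → COUNT(m.id)=3
  5: ids {6, 8} → COUNT(m.id)=2

Widget | 1 ; Frame | 4 ; Module | 4 ; Bolt | 3 ; Chip | 2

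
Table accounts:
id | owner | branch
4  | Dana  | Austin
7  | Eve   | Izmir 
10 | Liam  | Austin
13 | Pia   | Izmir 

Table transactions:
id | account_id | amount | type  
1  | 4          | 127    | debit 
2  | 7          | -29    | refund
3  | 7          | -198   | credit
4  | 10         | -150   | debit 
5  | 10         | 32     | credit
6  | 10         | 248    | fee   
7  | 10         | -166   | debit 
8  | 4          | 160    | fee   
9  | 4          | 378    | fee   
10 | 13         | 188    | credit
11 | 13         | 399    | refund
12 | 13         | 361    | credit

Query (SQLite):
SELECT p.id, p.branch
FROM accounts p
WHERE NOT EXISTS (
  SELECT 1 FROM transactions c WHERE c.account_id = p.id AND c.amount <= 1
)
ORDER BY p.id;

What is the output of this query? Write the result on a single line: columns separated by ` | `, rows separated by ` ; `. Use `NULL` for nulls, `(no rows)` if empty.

4 | Austin ; 13 | Izmir

For each accounts row, check whether any transactions with matching account_id has amount <= 1.
Keep rows where that is false.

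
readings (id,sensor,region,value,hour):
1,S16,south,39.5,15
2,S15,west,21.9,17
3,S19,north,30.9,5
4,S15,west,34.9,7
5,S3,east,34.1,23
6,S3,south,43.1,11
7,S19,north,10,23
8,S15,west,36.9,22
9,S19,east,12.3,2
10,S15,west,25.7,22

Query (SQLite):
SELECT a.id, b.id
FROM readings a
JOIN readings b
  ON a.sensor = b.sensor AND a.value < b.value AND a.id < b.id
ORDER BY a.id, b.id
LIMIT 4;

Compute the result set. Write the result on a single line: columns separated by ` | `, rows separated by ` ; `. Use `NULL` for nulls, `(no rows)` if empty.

2 | 4 ; 2 | 8 ; 2 | 10 ; 4 | 8

Pairs (a,b) with same sensor, a.value < b.value, a.id < b.id.
sensor groups: S15:{2,4,8,10} S16:{1} S19:{3,7,9} S3:{5,6}
Ordered by (a.id, b.id); first 4.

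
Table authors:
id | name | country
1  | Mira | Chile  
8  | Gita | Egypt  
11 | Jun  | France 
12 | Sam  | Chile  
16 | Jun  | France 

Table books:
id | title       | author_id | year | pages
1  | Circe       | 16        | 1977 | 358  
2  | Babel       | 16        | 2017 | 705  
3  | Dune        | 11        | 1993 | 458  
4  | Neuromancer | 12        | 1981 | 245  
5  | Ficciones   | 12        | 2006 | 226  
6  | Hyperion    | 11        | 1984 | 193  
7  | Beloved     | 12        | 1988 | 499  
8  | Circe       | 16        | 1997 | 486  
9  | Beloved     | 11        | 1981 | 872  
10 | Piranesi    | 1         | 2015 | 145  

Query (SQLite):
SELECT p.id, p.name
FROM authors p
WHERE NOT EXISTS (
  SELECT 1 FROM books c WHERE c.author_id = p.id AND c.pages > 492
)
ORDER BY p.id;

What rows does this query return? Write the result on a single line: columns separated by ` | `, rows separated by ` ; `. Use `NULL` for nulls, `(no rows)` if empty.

For each authors row, check whether any books with matching author_id has pages > 492.
Keep rows where that is false.

1 | Mira ; 8 | Gita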